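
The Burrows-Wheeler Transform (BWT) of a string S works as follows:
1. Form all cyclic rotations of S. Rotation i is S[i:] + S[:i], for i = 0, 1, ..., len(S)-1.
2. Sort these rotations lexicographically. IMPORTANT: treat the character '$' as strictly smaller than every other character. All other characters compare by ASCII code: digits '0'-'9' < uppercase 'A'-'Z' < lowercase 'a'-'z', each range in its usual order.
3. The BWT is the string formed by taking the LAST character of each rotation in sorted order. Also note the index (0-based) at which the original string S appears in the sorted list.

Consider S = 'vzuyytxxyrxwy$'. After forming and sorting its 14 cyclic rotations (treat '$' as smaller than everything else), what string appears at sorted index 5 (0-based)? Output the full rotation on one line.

Answer: wy$vzuyytxxyrx

Derivation:
All 14 rotations (rotation i = S[i:]+S[:i]):
  rot[0] = vzuyytxxyrxwy$
  rot[1] = zuyytxxyrxwy$v
  rot[2] = uyytxxyrxwy$vz
  rot[3] = yytxxyrxwy$vzu
  rot[4] = ytxxyrxwy$vzuy
  rot[5] = txxyrxwy$vzuyy
  rot[6] = xxyrxwy$vzuyyt
  rot[7] = xyrxwy$vzuyytx
  rot[8] = yrxwy$vzuyytxx
  rot[9] = rxwy$vzuyytxxy
  rot[10] = xwy$vzuyytxxyr
  rot[11] = wy$vzuyytxxyrx
  rot[12] = y$vzuyytxxyrxw
  rot[13] = $vzuyytxxyrxwy
Sorted (with $ < everything):
  sorted[0] = $vzuyytxxyrxwy
  sorted[1] = rxwy$vzuyytxxy
  sorted[2] = txxyrxwy$vzuyy
  sorted[3] = uyytxxyrxwy$vz
  sorted[4] = vzuyytxxyrxwy$
  sorted[5] = wy$vzuyytxxyrx
  sorted[6] = xwy$vzuyytxxyr
  sorted[7] = xxyrxwy$vzuyyt
  sorted[8] = xyrxwy$vzuyytx
  sorted[9] = y$vzuyytxxyrxw
  sorted[10] = yrxwy$vzuyytxx
  sorted[11] = ytxxyrxwy$vzuy
  sorted[12] = yytxxyrxwy$vzu
  sorted[13] = zuyytxxyrxwy$v
sorted[5] = wy$vzuyytxxyrx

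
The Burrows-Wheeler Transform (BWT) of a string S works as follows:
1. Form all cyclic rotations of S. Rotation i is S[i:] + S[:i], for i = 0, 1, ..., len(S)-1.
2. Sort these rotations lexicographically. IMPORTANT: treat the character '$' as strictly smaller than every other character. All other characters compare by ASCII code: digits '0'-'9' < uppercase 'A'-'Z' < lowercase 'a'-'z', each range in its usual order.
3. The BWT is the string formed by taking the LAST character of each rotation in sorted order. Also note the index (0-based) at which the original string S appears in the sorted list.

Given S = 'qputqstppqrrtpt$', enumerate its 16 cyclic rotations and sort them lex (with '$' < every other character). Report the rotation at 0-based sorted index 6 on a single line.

All 16 rotations (rotation i = S[i:]+S[:i]):
  rot[0] = qputqstppqrrtpt$
  rot[1] = putqstppqrrtpt$q
  rot[2] = utqstppqrrtpt$qp
  rot[3] = tqstppqrrtpt$qpu
  rot[4] = qstppqrrtpt$qput
  rot[5] = stppqrrtpt$qputq
  rot[6] = tppqrrtpt$qputqs
  rot[7] = ppqrrtpt$qputqst
  rot[8] = pqrrtpt$qputqstp
  rot[9] = qrrtpt$qputqstpp
  rot[10] = rrtpt$qputqstppq
  rot[11] = rtpt$qputqstppqr
  rot[12] = tpt$qputqstppqrr
  rot[13] = pt$qputqstppqrrt
  rot[14] = t$qputqstppqrrtp
  rot[15] = $qputqstppqrrtpt
Sorted (with $ < everything):
  sorted[0] = $qputqstppqrrtpt
  sorted[1] = ppqrrtpt$qputqst
  sorted[2] = pqrrtpt$qputqstp
  sorted[3] = pt$qputqstppqrrt
  sorted[4] = putqstppqrrtpt$q
  sorted[5] = qputqstppqrrtpt$
  sorted[6] = qrrtpt$qputqstpp
  sorted[7] = qstppqrrtpt$qput
  sorted[8] = rrtpt$qputqstppq
  sorted[9] = rtpt$qputqstppqr
  sorted[10] = stppqrrtpt$qputq
  sorted[11] = t$qputqstppqrrtp
  sorted[12] = tppqrrtpt$qputqs
  sorted[13] = tpt$qputqstppqrr
  sorted[14] = tqstppqrrtpt$qpu
  sorted[15] = utqstppqrrtpt$qp
sorted[6] = qrrtpt$qputqstpp

Answer: qrrtpt$qputqstpp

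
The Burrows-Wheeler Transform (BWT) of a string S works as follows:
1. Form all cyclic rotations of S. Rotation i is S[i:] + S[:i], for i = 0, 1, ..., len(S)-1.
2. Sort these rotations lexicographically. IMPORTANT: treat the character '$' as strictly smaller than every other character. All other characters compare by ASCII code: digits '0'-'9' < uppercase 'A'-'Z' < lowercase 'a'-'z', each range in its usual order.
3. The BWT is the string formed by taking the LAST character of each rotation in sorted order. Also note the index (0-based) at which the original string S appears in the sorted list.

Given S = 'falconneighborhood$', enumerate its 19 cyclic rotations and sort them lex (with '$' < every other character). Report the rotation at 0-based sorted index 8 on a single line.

All 19 rotations (rotation i = S[i:]+S[:i]):
  rot[0] = falconneighborhood$
  rot[1] = alconneighborhood$f
  rot[2] = lconneighborhood$fa
  rot[3] = conneighborhood$fal
  rot[4] = onneighborhood$falc
  rot[5] = nneighborhood$falco
  rot[6] = neighborhood$falcon
  rot[7] = eighborhood$falconn
  rot[8] = ighborhood$falconne
  rot[9] = ghborhood$falconnei
  rot[10] = hborhood$falconneig
  rot[11] = borhood$falconneigh
  rot[12] = orhood$falconneighb
  rot[13] = rhood$falconneighbo
  rot[14] = hood$falconneighbor
  rot[15] = ood$falconneighborh
  rot[16] = od$falconneighborho
  rot[17] = d$falconneighborhoo
  rot[18] = $falconneighborhood
Sorted (with $ < everything):
  sorted[0] = $falconneighborhood
  sorted[1] = alconneighborhood$f
  sorted[2] = borhood$falconneigh
  sorted[3] = conneighborhood$fal
  sorted[4] = d$falconneighborhoo
  sorted[5] = eighborhood$falconn
  sorted[6] = falconneighborhood$
  sorted[7] = ghborhood$falconnei
  sorted[8] = hborhood$falconneig
  sorted[9] = hood$falconneighbor
  sorted[10] = ighborhood$falconne
  sorted[11] = lconneighborhood$fa
  sorted[12] = neighborhood$falcon
  sorted[13] = nneighborhood$falco
  sorted[14] = od$falconneighborho
  sorted[15] = onneighborhood$falc
  sorted[16] = ood$falconneighborh
  sorted[17] = orhood$falconneighb
  sorted[18] = rhood$falconneighbo
sorted[8] = hborhood$falconneig

Answer: hborhood$falconneig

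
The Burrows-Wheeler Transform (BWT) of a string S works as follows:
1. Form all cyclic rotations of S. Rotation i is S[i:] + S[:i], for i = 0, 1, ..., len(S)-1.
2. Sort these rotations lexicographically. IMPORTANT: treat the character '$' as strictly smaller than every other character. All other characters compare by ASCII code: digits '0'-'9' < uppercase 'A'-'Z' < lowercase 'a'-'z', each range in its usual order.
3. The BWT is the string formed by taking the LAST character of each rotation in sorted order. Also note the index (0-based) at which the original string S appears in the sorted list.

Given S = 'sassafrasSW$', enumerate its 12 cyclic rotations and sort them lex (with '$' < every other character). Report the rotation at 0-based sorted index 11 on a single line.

All 12 rotations (rotation i = S[i:]+S[:i]):
  rot[0] = sassafrasSW$
  rot[1] = assafrasSW$s
  rot[2] = ssafrasSW$sa
  rot[3] = safrasSW$sas
  rot[4] = afrasSW$sass
  rot[5] = frasSW$sassa
  rot[6] = rasSW$sassaf
  rot[7] = asSW$sassafr
  rot[8] = sSW$sassafra
  rot[9] = SW$sassafras
  rot[10] = W$sassafrasS
  rot[11] = $sassafrasSW
Sorted (with $ < everything):
  sorted[0] = $sassafrasSW
  sorted[1] = SW$sassafras
  sorted[2] = W$sassafrasS
  sorted[3] = afrasSW$sass
  sorted[4] = asSW$sassafr
  sorted[5] = assafrasSW$s
  sorted[6] = frasSW$sassa
  sorted[7] = rasSW$sassaf
  sorted[8] = sSW$sassafra
  sorted[9] = safrasSW$sas
  sorted[10] = sassafrasSW$
  sorted[11] = ssafrasSW$sa
sorted[11] = ssafrasSW$sa

Answer: ssafrasSW$sa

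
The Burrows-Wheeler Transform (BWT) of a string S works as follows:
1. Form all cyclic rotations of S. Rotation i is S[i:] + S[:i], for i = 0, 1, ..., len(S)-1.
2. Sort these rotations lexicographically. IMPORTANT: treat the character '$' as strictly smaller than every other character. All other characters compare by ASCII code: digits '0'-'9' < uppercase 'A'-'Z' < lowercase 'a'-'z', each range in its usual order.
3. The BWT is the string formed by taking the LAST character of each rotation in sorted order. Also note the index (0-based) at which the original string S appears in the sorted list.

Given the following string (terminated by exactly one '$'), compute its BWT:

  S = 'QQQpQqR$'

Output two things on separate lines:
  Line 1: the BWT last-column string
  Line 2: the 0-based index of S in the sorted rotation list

All 8 rotations (rotation i = S[i:]+S[:i]):
  rot[0] = QQQpQqR$
  rot[1] = QQpQqR$Q
  rot[2] = QpQqR$QQ
  rot[3] = pQqR$QQQ
  rot[4] = QqR$QQQp
  rot[5] = qR$QQQpQ
  rot[6] = R$QQQpQq
  rot[7] = $QQQpQqR
Sorted (with $ < everything):
  sorted[0] = $QQQpQqR  (last char: 'R')
  sorted[1] = QQQpQqR$  (last char: '$')
  sorted[2] = QQpQqR$Q  (last char: 'Q')
  sorted[3] = QpQqR$QQ  (last char: 'Q')
  sorted[4] = QqR$QQQp  (last char: 'p')
  sorted[5] = R$QQQpQq  (last char: 'q')
  sorted[6] = pQqR$QQQ  (last char: 'Q')
  sorted[7] = qR$QQQpQ  (last char: 'Q')
Last column: R$QQpqQQ
Original string S is at sorted index 1

Answer: R$QQpqQQ
1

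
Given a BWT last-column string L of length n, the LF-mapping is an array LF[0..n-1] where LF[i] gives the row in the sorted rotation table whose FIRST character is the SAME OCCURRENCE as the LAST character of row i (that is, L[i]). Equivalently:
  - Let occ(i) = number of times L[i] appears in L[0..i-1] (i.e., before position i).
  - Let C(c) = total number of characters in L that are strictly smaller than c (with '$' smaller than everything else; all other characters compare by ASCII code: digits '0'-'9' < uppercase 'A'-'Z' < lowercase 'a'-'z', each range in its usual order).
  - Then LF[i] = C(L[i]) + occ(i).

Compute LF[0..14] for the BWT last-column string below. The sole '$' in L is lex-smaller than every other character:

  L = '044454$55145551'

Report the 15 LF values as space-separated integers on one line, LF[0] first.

Char counts: '$':1, '0':1, '1':2, '4':5, '5':6
C (first-col start): C('$')=0, C('0')=1, C('1')=2, C('4')=4, C('5')=9
L[0]='0': occ=0, LF[0]=C('0')+0=1+0=1
L[1]='4': occ=0, LF[1]=C('4')+0=4+0=4
L[2]='4': occ=1, LF[2]=C('4')+1=4+1=5
L[3]='4': occ=2, LF[3]=C('4')+2=4+2=6
L[4]='5': occ=0, LF[4]=C('5')+0=9+0=9
L[5]='4': occ=3, LF[5]=C('4')+3=4+3=7
L[6]='$': occ=0, LF[6]=C('$')+0=0+0=0
L[7]='5': occ=1, LF[7]=C('5')+1=9+1=10
L[8]='5': occ=2, LF[8]=C('5')+2=9+2=11
L[9]='1': occ=0, LF[9]=C('1')+0=2+0=2
L[10]='4': occ=4, LF[10]=C('4')+4=4+4=8
L[11]='5': occ=3, LF[11]=C('5')+3=9+3=12
L[12]='5': occ=4, LF[12]=C('5')+4=9+4=13
L[13]='5': occ=5, LF[13]=C('5')+5=9+5=14
L[14]='1': occ=1, LF[14]=C('1')+1=2+1=3

Answer: 1 4 5 6 9 7 0 10 11 2 8 12 13 14 3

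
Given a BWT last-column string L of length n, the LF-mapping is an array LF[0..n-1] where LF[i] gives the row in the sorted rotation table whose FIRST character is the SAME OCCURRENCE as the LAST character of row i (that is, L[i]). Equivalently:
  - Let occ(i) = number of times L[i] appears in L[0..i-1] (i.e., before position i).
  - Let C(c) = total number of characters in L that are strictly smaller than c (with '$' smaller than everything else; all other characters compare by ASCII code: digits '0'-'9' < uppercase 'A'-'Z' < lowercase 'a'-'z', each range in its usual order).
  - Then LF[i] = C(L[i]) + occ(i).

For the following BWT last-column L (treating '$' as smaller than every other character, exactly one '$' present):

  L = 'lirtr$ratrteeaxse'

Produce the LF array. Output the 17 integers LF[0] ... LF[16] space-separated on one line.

Answer: 7 6 8 13 9 0 10 1 14 11 15 3 4 2 16 12 5

Derivation:
Char counts: '$':1, 'a':2, 'e':3, 'i':1, 'l':1, 'r':4, 's':1, 't':3, 'x':1
C (first-col start): C('$')=0, C('a')=1, C('e')=3, C('i')=6, C('l')=7, C('r')=8, C('s')=12, C('t')=13, C('x')=16
L[0]='l': occ=0, LF[0]=C('l')+0=7+0=7
L[1]='i': occ=0, LF[1]=C('i')+0=6+0=6
L[2]='r': occ=0, LF[2]=C('r')+0=8+0=8
L[3]='t': occ=0, LF[3]=C('t')+0=13+0=13
L[4]='r': occ=1, LF[4]=C('r')+1=8+1=9
L[5]='$': occ=0, LF[5]=C('$')+0=0+0=0
L[6]='r': occ=2, LF[6]=C('r')+2=8+2=10
L[7]='a': occ=0, LF[7]=C('a')+0=1+0=1
L[8]='t': occ=1, LF[8]=C('t')+1=13+1=14
L[9]='r': occ=3, LF[9]=C('r')+3=8+3=11
L[10]='t': occ=2, LF[10]=C('t')+2=13+2=15
L[11]='e': occ=0, LF[11]=C('e')+0=3+0=3
L[12]='e': occ=1, LF[12]=C('e')+1=3+1=4
L[13]='a': occ=1, LF[13]=C('a')+1=1+1=2
L[14]='x': occ=0, LF[14]=C('x')+0=16+0=16
L[15]='s': occ=0, LF[15]=C('s')+0=12+0=12
L[16]='e': occ=2, LF[16]=C('e')+2=3+2=5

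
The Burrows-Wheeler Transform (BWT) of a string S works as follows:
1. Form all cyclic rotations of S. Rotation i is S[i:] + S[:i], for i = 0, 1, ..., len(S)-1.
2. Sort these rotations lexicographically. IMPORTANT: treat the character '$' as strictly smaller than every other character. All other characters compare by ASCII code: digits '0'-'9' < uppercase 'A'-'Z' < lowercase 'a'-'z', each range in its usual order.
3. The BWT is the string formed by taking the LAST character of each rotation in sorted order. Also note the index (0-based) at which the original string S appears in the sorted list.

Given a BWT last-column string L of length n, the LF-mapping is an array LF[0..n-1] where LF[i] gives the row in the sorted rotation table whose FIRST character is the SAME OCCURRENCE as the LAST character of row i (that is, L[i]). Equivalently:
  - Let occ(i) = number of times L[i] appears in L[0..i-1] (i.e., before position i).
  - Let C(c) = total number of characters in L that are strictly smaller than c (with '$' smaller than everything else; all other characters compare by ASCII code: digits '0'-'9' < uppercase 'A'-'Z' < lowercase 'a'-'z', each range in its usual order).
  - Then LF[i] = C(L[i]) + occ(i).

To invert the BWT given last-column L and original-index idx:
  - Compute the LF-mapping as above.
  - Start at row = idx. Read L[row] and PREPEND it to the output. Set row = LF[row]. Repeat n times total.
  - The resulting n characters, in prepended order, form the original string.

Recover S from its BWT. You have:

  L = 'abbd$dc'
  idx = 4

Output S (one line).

LF mapping: 1 2 3 5 0 6 4
Walk LF starting at row 4, prepending L[row]:
  step 1: row=4, L[4]='$', prepend. Next row=LF[4]=0
  step 2: row=0, L[0]='a', prepend. Next row=LF[0]=1
  step 3: row=1, L[1]='b', prepend. Next row=LF[1]=2
  step 4: row=2, L[2]='b', prepend. Next row=LF[2]=3
  step 5: row=3, L[3]='d', prepend. Next row=LF[3]=5
  step 6: row=5, L[5]='d', prepend. Next row=LF[5]=6
  step 7: row=6, L[6]='c', prepend. Next row=LF[6]=4
Reversed output: cddbba$

Answer: cddbba$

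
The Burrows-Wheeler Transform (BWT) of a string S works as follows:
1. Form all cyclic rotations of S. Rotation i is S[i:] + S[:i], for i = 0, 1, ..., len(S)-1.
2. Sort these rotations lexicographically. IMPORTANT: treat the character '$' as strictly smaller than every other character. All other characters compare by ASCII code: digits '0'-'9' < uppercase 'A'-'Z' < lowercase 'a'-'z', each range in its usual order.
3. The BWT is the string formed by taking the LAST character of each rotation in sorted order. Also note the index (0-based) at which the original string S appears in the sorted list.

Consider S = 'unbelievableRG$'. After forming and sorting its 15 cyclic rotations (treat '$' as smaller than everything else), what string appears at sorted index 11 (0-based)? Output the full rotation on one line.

Answer: lievableRG$unbe

Derivation:
All 15 rotations (rotation i = S[i:]+S[:i]):
  rot[0] = unbelievableRG$
  rot[1] = nbelievableRG$u
  rot[2] = believableRG$un
  rot[3] = elievableRG$unb
  rot[4] = lievableRG$unbe
  rot[5] = ievableRG$unbel
  rot[6] = evableRG$unbeli
  rot[7] = vableRG$unbelie
  rot[8] = ableRG$unbeliev
  rot[9] = bleRG$unbelieva
  rot[10] = leRG$unbelievab
  rot[11] = eRG$unbelievabl
  rot[12] = RG$unbelievable
  rot[13] = G$unbelievableR
  rot[14] = $unbelievableRG
Sorted (with $ < everything):
  sorted[0] = $unbelievableRG
  sorted[1] = G$unbelievableR
  sorted[2] = RG$unbelievable
  sorted[3] = ableRG$unbeliev
  sorted[4] = believableRG$un
  sorted[5] = bleRG$unbelieva
  sorted[6] = eRG$unbelievabl
  sorted[7] = elievableRG$unb
  sorted[8] = evableRG$unbeli
  sorted[9] = ievableRG$unbel
  sorted[10] = leRG$unbelievab
  sorted[11] = lievableRG$unbe
  sorted[12] = nbelievableRG$u
  sorted[13] = unbelievableRG$
  sorted[14] = vableRG$unbelie
sorted[11] = lievableRG$unbe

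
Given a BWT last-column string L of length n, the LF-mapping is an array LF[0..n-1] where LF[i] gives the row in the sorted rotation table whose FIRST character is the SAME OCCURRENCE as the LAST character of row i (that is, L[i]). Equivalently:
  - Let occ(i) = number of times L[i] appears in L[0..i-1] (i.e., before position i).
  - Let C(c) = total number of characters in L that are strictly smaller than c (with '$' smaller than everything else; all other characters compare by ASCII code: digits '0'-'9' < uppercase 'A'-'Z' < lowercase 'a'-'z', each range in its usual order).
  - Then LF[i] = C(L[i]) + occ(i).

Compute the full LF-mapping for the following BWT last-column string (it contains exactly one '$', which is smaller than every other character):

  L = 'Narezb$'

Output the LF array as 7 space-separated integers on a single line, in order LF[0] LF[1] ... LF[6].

Answer: 1 2 5 4 6 3 0

Derivation:
Char counts: '$':1, 'N':1, 'a':1, 'b':1, 'e':1, 'r':1, 'z':1
C (first-col start): C('$')=0, C('N')=1, C('a')=2, C('b')=3, C('e')=4, C('r')=5, C('z')=6
L[0]='N': occ=0, LF[0]=C('N')+0=1+0=1
L[1]='a': occ=0, LF[1]=C('a')+0=2+0=2
L[2]='r': occ=0, LF[2]=C('r')+0=5+0=5
L[3]='e': occ=0, LF[3]=C('e')+0=4+0=4
L[4]='z': occ=0, LF[4]=C('z')+0=6+0=6
L[5]='b': occ=0, LF[5]=C('b')+0=3+0=3
L[6]='$': occ=0, LF[6]=C('$')+0=0+0=0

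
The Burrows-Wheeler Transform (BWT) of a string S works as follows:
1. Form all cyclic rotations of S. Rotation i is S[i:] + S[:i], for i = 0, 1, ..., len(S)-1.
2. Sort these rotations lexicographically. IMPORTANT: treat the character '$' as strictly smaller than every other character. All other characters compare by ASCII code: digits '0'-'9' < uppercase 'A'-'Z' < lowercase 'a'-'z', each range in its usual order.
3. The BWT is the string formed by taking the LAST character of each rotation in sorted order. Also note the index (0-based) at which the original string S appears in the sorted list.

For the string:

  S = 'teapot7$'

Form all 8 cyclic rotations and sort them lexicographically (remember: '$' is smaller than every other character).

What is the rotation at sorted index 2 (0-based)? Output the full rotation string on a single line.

All 8 rotations (rotation i = S[i:]+S[:i]):
  rot[0] = teapot7$
  rot[1] = eapot7$t
  rot[2] = apot7$te
  rot[3] = pot7$tea
  rot[4] = ot7$teap
  rot[5] = t7$teapo
  rot[6] = 7$teapot
  rot[7] = $teapot7
Sorted (with $ < everything):
  sorted[0] = $teapot7
  sorted[1] = 7$teapot
  sorted[2] = apot7$te
  sorted[3] = eapot7$t
  sorted[4] = ot7$teap
  sorted[5] = pot7$tea
  sorted[6] = t7$teapo
  sorted[7] = teapot7$
sorted[2] = apot7$te

Answer: apot7$te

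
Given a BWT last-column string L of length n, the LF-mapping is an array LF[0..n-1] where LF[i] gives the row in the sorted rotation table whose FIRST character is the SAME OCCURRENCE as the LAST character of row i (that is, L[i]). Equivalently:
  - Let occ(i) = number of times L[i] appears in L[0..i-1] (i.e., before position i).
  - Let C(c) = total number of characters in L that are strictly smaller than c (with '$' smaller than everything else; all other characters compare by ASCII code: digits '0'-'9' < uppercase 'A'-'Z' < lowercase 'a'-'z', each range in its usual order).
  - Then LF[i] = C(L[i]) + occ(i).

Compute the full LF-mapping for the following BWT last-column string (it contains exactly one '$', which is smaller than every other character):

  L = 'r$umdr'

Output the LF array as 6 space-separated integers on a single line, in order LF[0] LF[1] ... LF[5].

Answer: 3 0 5 2 1 4

Derivation:
Char counts: '$':1, 'd':1, 'm':1, 'r':2, 'u':1
C (first-col start): C('$')=0, C('d')=1, C('m')=2, C('r')=3, C('u')=5
L[0]='r': occ=0, LF[0]=C('r')+0=3+0=3
L[1]='$': occ=0, LF[1]=C('$')+0=0+0=0
L[2]='u': occ=0, LF[2]=C('u')+0=5+0=5
L[3]='m': occ=0, LF[3]=C('m')+0=2+0=2
L[4]='d': occ=0, LF[4]=C('d')+0=1+0=1
L[5]='r': occ=1, LF[5]=C('r')+1=3+1=4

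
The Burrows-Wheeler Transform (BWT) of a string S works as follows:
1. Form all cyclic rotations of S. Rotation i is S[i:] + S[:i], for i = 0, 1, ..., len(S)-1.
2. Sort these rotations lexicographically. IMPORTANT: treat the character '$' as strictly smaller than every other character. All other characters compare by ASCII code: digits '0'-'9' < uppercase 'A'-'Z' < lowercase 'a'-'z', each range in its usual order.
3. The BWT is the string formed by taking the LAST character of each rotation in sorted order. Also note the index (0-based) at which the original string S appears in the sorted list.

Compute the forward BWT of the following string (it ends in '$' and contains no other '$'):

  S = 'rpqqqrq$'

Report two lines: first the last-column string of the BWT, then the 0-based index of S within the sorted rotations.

All 8 rotations (rotation i = S[i:]+S[:i]):
  rot[0] = rpqqqrq$
  rot[1] = pqqqrq$r
  rot[2] = qqqrq$rp
  rot[3] = qqrq$rpq
  rot[4] = qrq$rpqq
  rot[5] = rq$rpqqq
  rot[6] = q$rpqqqr
  rot[7] = $rpqqqrq
Sorted (with $ < everything):
  sorted[0] = $rpqqqrq  (last char: 'q')
  sorted[1] = pqqqrq$r  (last char: 'r')
  sorted[2] = q$rpqqqr  (last char: 'r')
  sorted[3] = qqqrq$rp  (last char: 'p')
  sorted[4] = qqrq$rpq  (last char: 'q')
  sorted[5] = qrq$rpqq  (last char: 'q')
  sorted[6] = rpqqqrq$  (last char: '$')
  sorted[7] = rq$rpqqq  (last char: 'q')
Last column: qrrpqq$q
Original string S is at sorted index 6

Answer: qrrpqq$q
6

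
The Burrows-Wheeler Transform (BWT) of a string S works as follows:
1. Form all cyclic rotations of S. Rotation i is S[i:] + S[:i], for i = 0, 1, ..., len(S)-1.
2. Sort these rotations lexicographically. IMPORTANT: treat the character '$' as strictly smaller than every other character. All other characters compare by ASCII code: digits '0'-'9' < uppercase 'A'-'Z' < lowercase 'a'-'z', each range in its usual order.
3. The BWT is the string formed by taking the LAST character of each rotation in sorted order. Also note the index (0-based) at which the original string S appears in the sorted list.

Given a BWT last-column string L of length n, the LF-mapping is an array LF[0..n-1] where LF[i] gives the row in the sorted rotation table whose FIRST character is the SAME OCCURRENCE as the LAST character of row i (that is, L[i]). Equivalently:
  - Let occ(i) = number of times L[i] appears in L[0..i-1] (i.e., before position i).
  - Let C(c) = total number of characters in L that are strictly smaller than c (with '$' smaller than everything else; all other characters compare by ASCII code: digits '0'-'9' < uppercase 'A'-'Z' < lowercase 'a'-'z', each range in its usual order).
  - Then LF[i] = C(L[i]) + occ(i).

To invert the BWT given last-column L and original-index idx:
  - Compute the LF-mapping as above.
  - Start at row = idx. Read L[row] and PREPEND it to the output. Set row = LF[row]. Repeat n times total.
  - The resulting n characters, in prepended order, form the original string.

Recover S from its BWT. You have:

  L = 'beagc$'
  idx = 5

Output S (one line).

Answer: gceab$

Derivation:
LF mapping: 2 4 1 5 3 0
Walk LF starting at row 5, prepending L[row]:
  step 1: row=5, L[5]='$', prepend. Next row=LF[5]=0
  step 2: row=0, L[0]='b', prepend. Next row=LF[0]=2
  step 3: row=2, L[2]='a', prepend. Next row=LF[2]=1
  step 4: row=1, L[1]='e', prepend. Next row=LF[1]=4
  step 5: row=4, L[4]='c', prepend. Next row=LF[4]=3
  step 6: row=3, L[3]='g', prepend. Next row=LF[3]=5
Reversed output: gceab$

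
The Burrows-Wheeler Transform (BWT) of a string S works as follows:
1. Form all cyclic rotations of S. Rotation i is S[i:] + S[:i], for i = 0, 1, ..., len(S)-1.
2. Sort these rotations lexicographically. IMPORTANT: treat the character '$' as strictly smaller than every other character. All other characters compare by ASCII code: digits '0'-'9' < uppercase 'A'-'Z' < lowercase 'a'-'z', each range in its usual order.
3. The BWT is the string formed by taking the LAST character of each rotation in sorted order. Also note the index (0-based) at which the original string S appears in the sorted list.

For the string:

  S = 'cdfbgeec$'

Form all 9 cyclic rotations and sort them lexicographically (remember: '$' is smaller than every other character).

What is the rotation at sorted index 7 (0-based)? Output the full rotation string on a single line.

All 9 rotations (rotation i = S[i:]+S[:i]):
  rot[0] = cdfbgeec$
  rot[1] = dfbgeec$c
  rot[2] = fbgeec$cd
  rot[3] = bgeec$cdf
  rot[4] = geec$cdfb
  rot[5] = eec$cdfbg
  rot[6] = ec$cdfbge
  rot[7] = c$cdfbgee
  rot[8] = $cdfbgeec
Sorted (with $ < everything):
  sorted[0] = $cdfbgeec
  sorted[1] = bgeec$cdf
  sorted[2] = c$cdfbgee
  sorted[3] = cdfbgeec$
  sorted[4] = dfbgeec$c
  sorted[5] = ec$cdfbge
  sorted[6] = eec$cdfbg
  sorted[7] = fbgeec$cd
  sorted[8] = geec$cdfb
sorted[7] = fbgeec$cd

Answer: fbgeec$cd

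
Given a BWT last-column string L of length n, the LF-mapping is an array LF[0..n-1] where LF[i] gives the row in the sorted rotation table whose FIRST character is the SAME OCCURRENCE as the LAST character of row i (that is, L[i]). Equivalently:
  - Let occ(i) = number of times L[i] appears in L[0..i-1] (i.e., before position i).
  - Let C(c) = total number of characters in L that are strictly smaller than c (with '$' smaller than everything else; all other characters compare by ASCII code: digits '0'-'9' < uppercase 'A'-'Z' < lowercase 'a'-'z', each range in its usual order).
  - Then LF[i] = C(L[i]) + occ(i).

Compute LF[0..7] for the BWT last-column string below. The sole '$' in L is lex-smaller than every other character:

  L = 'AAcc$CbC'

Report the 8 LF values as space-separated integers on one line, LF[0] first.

Char counts: '$':1, 'A':2, 'C':2, 'b':1, 'c':2
C (first-col start): C('$')=0, C('A')=1, C('C')=3, C('b')=5, C('c')=6
L[0]='A': occ=0, LF[0]=C('A')+0=1+0=1
L[1]='A': occ=1, LF[1]=C('A')+1=1+1=2
L[2]='c': occ=0, LF[2]=C('c')+0=6+0=6
L[3]='c': occ=1, LF[3]=C('c')+1=6+1=7
L[4]='$': occ=0, LF[4]=C('$')+0=0+0=0
L[5]='C': occ=0, LF[5]=C('C')+0=3+0=3
L[6]='b': occ=0, LF[6]=C('b')+0=5+0=5
L[7]='C': occ=1, LF[7]=C('C')+1=3+1=4

Answer: 1 2 6 7 0 3 5 4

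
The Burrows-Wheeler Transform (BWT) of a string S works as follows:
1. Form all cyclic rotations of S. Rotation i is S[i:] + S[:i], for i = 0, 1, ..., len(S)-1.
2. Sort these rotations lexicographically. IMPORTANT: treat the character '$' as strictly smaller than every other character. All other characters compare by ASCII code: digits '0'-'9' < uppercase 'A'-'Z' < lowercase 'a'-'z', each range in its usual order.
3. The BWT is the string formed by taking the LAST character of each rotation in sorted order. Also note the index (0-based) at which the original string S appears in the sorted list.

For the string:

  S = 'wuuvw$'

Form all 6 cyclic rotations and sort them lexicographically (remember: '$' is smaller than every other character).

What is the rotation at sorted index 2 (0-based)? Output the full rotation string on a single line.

Answer: uvw$wu

Derivation:
All 6 rotations (rotation i = S[i:]+S[:i]):
  rot[0] = wuuvw$
  rot[1] = uuvw$w
  rot[2] = uvw$wu
  rot[3] = vw$wuu
  rot[4] = w$wuuv
  rot[5] = $wuuvw
Sorted (with $ < everything):
  sorted[0] = $wuuvw
  sorted[1] = uuvw$w
  sorted[2] = uvw$wu
  sorted[3] = vw$wuu
  sorted[4] = w$wuuv
  sorted[5] = wuuvw$
sorted[2] = uvw$wu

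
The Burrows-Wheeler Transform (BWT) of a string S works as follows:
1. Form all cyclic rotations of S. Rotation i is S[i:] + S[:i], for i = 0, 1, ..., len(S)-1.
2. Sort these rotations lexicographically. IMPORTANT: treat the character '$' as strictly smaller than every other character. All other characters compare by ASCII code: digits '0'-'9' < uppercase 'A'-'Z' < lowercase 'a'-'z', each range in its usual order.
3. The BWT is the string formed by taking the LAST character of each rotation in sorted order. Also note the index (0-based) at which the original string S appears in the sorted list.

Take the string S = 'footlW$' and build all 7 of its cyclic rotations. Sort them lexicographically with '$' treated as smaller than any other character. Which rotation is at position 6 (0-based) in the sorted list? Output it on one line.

Answer: tlW$foo

Derivation:
All 7 rotations (rotation i = S[i:]+S[:i]):
  rot[0] = footlW$
  rot[1] = ootlW$f
  rot[2] = otlW$fo
  rot[3] = tlW$foo
  rot[4] = lW$foot
  rot[5] = W$footl
  rot[6] = $footlW
Sorted (with $ < everything):
  sorted[0] = $footlW
  sorted[1] = W$footl
  sorted[2] = footlW$
  sorted[3] = lW$foot
  sorted[4] = ootlW$f
  sorted[5] = otlW$fo
  sorted[6] = tlW$foo
sorted[6] = tlW$foo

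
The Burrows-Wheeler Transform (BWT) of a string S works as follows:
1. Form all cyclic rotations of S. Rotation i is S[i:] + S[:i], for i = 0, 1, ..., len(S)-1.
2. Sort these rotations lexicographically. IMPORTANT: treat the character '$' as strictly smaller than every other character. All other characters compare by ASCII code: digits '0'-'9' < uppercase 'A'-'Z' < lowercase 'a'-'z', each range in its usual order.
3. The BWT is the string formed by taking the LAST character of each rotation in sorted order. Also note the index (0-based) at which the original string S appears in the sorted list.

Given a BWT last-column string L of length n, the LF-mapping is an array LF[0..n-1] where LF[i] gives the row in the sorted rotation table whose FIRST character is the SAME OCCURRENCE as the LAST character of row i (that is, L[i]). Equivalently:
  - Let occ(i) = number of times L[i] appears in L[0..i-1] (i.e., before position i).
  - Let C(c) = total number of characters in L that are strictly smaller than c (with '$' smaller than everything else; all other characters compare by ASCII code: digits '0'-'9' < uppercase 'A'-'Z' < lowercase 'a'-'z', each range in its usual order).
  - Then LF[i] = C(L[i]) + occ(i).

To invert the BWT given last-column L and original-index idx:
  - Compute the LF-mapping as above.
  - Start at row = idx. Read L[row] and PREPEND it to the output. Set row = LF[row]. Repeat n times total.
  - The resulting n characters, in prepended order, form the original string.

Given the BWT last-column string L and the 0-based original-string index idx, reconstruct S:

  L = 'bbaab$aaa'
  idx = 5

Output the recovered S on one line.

LF mapping: 6 7 1 2 8 0 3 4 5
Walk LF starting at row 5, prepending L[row]:
  step 1: row=5, L[5]='$', prepend. Next row=LF[5]=0
  step 2: row=0, L[0]='b', prepend. Next row=LF[0]=6
  step 3: row=6, L[6]='a', prepend. Next row=LF[6]=3
  step 4: row=3, L[3]='a', prepend. Next row=LF[3]=2
  step 5: row=2, L[2]='a', prepend. Next row=LF[2]=1
  step 6: row=1, L[1]='b', prepend. Next row=LF[1]=7
  step 7: row=7, L[7]='a', prepend. Next row=LF[7]=4
  step 8: row=4, L[4]='b', prepend. Next row=LF[4]=8
  step 9: row=8, L[8]='a', prepend. Next row=LF[8]=5
Reversed output: ababaaab$

Answer: ababaaab$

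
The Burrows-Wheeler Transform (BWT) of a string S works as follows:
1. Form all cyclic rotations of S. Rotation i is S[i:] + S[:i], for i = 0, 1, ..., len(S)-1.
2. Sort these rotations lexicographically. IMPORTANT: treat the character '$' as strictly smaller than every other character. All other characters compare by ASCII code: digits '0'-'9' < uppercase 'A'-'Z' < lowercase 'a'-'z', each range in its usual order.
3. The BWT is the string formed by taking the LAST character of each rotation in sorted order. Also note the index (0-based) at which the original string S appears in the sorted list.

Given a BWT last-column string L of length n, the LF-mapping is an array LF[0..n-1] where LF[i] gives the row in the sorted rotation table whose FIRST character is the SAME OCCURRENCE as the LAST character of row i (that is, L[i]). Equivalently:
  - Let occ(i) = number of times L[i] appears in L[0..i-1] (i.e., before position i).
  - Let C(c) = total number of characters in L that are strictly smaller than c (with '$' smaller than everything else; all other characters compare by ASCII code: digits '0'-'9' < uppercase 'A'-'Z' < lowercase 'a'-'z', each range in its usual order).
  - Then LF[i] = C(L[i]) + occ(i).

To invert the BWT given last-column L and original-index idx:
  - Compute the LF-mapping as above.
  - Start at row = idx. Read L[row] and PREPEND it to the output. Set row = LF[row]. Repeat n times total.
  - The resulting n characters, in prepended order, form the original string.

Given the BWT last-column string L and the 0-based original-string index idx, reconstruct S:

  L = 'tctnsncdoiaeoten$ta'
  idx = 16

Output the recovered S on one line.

Answer: tattooincandescent$

Derivation:
LF mapping: 15 3 16 9 14 10 4 5 12 8 1 6 13 17 7 11 0 18 2
Walk LF starting at row 16, prepending L[row]:
  step 1: row=16, L[16]='$', prepend. Next row=LF[16]=0
  step 2: row=0, L[0]='t', prepend. Next row=LF[0]=15
  step 3: row=15, L[15]='n', prepend. Next row=LF[15]=11
  step 4: row=11, L[11]='e', prepend. Next row=LF[11]=6
  step 5: row=6, L[6]='c', prepend. Next row=LF[6]=4
  step 6: row=4, L[4]='s', prepend. Next row=LF[4]=14
  step 7: row=14, L[14]='e', prepend. Next row=LF[14]=7
  step 8: row=7, L[7]='d', prepend. Next row=LF[7]=5
  step 9: row=5, L[5]='n', prepend. Next row=LF[5]=10
  step 10: row=10, L[10]='a', prepend. Next row=LF[10]=1
  step 11: row=1, L[1]='c', prepend. Next row=LF[1]=3
  step 12: row=3, L[3]='n', prepend. Next row=LF[3]=9
  step 13: row=9, L[9]='i', prepend. Next row=LF[9]=8
  step 14: row=8, L[8]='o', prepend. Next row=LF[8]=12
  step 15: row=12, L[12]='o', prepend. Next row=LF[12]=13
  step 16: row=13, L[13]='t', prepend. Next row=LF[13]=17
  step 17: row=17, L[17]='t', prepend. Next row=LF[17]=18
  step 18: row=18, L[18]='a', prepend. Next row=LF[18]=2
  step 19: row=2, L[2]='t', prepend. Next row=LF[2]=16
Reversed output: tattooincandescent$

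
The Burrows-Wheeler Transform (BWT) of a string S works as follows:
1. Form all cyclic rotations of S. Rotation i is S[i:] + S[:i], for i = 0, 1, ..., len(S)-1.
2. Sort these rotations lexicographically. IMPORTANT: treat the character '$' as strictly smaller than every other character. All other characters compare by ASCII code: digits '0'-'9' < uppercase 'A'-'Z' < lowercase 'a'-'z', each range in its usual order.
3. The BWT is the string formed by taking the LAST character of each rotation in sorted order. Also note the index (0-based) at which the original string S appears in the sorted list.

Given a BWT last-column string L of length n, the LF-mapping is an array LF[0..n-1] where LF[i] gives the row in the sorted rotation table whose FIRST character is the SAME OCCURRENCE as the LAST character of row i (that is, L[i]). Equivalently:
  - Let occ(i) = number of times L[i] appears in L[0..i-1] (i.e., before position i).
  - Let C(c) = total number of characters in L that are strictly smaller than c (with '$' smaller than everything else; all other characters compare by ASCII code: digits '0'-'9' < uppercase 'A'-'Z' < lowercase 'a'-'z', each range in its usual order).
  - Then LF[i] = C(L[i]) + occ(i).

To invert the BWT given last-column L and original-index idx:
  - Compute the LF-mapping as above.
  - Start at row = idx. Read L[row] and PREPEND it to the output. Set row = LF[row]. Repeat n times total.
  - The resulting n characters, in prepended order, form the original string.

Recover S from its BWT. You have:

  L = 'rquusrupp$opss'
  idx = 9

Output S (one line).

LF mapping: 6 5 11 12 8 7 13 2 3 0 1 4 9 10
Walk LF starting at row 9, prepending L[row]:
  step 1: row=9, L[9]='$', prepend. Next row=LF[9]=0
  step 2: row=0, L[0]='r', prepend. Next row=LF[0]=6
  step 3: row=6, L[6]='u', prepend. Next row=LF[6]=13
  step 4: row=13, L[13]='s', prepend. Next row=LF[13]=10
  step 5: row=10, L[10]='o', prepend. Next row=LF[10]=1
  step 6: row=1, L[1]='q', prepend. Next row=LF[1]=5
  step 7: row=5, L[5]='r', prepend. Next row=LF[5]=7
  step 8: row=7, L[7]='p', prepend. Next row=LF[7]=2
  step 9: row=2, L[2]='u', prepend. Next row=LF[2]=11
  step 10: row=11, L[11]='p', prepend. Next row=LF[11]=4
  step 11: row=4, L[4]='s', prepend. Next row=LF[4]=8
  step 12: row=8, L[8]='p', prepend. Next row=LF[8]=3
  step 13: row=3, L[3]='u', prepend. Next row=LF[3]=12
  step 14: row=12, L[12]='s', prepend. Next row=LF[12]=9
Reversed output: supspuprqosur$

Answer: supspuprqosur$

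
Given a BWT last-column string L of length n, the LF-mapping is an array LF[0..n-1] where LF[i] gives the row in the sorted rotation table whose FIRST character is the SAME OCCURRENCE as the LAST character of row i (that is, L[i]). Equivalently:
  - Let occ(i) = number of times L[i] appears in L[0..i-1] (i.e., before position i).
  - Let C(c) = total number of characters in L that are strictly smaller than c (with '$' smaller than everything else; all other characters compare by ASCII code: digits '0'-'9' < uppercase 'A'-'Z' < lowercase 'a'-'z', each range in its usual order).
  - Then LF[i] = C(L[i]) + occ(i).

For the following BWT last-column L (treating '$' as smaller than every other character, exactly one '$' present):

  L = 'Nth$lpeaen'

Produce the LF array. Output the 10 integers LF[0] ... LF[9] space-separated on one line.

Char counts: '$':1, 'N':1, 'a':1, 'e':2, 'h':1, 'l':1, 'n':1, 'p':1, 't':1
C (first-col start): C('$')=0, C('N')=1, C('a')=2, C('e')=3, C('h')=5, C('l')=6, C('n')=7, C('p')=8, C('t')=9
L[0]='N': occ=0, LF[0]=C('N')+0=1+0=1
L[1]='t': occ=0, LF[1]=C('t')+0=9+0=9
L[2]='h': occ=0, LF[2]=C('h')+0=5+0=5
L[3]='$': occ=0, LF[3]=C('$')+0=0+0=0
L[4]='l': occ=0, LF[4]=C('l')+0=6+0=6
L[5]='p': occ=0, LF[5]=C('p')+0=8+0=8
L[6]='e': occ=0, LF[6]=C('e')+0=3+0=3
L[7]='a': occ=0, LF[7]=C('a')+0=2+0=2
L[8]='e': occ=1, LF[8]=C('e')+1=3+1=4
L[9]='n': occ=0, LF[9]=C('n')+0=7+0=7

Answer: 1 9 5 0 6 8 3 2 4 7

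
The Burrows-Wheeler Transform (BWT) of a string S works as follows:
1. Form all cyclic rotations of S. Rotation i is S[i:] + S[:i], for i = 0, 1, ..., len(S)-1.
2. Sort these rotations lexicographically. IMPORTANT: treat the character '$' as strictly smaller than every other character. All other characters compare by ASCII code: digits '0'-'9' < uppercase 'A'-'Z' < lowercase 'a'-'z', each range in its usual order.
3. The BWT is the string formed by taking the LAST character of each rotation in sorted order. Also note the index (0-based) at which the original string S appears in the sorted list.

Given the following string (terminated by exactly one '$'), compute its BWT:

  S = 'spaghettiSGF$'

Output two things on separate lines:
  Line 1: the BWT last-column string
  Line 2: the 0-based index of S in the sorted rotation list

Answer: FGSiphagts$te
10

Derivation:
All 13 rotations (rotation i = S[i:]+S[:i]):
  rot[0] = spaghettiSGF$
  rot[1] = paghettiSGF$s
  rot[2] = aghettiSGF$sp
  rot[3] = ghettiSGF$spa
  rot[4] = hettiSGF$spag
  rot[5] = ettiSGF$spagh
  rot[6] = ttiSGF$spaghe
  rot[7] = tiSGF$spaghet
  rot[8] = iSGF$spaghett
  rot[9] = SGF$spaghetti
  rot[10] = GF$spaghettiS
  rot[11] = F$spaghettiSG
  rot[12] = $spaghettiSGF
Sorted (with $ < everything):
  sorted[0] = $spaghettiSGF  (last char: 'F')
  sorted[1] = F$spaghettiSG  (last char: 'G')
  sorted[2] = GF$spaghettiS  (last char: 'S')
  sorted[3] = SGF$spaghetti  (last char: 'i')
  sorted[4] = aghettiSGF$sp  (last char: 'p')
  sorted[5] = ettiSGF$spagh  (last char: 'h')
  sorted[6] = ghettiSGF$spa  (last char: 'a')
  sorted[7] = hettiSGF$spag  (last char: 'g')
  sorted[8] = iSGF$spaghett  (last char: 't')
  sorted[9] = paghettiSGF$s  (last char: 's')
  sorted[10] = spaghettiSGF$  (last char: '$')
  sorted[11] = tiSGF$spaghet  (last char: 't')
  sorted[12] = ttiSGF$spaghe  (last char: 'e')
Last column: FGSiphagts$te
Original string S is at sorted index 10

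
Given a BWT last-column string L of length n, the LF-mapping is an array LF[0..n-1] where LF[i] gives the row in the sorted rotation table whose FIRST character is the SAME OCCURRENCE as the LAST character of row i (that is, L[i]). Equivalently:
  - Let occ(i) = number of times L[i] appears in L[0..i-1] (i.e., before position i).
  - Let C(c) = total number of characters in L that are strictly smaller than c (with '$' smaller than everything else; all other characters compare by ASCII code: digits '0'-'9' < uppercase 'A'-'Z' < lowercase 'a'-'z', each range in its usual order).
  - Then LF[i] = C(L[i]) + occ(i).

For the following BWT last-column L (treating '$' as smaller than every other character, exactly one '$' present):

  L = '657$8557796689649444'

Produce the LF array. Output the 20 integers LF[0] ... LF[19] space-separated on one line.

Char counts: '$':1, '4':4, '5':3, '6':4, '7':3, '8':2, '9':3
C (first-col start): C('$')=0, C('4')=1, C('5')=5, C('6')=8, C('7')=12, C('8')=15, C('9')=17
L[0]='6': occ=0, LF[0]=C('6')+0=8+0=8
L[1]='5': occ=0, LF[1]=C('5')+0=5+0=5
L[2]='7': occ=0, LF[2]=C('7')+0=12+0=12
L[3]='$': occ=0, LF[3]=C('$')+0=0+0=0
L[4]='8': occ=0, LF[4]=C('8')+0=15+0=15
L[5]='5': occ=1, LF[5]=C('5')+1=5+1=6
L[6]='5': occ=2, LF[6]=C('5')+2=5+2=7
L[7]='7': occ=1, LF[7]=C('7')+1=12+1=13
L[8]='7': occ=2, LF[8]=C('7')+2=12+2=14
L[9]='9': occ=0, LF[9]=C('9')+0=17+0=17
L[10]='6': occ=1, LF[10]=C('6')+1=8+1=9
L[11]='6': occ=2, LF[11]=C('6')+2=8+2=10
L[12]='8': occ=1, LF[12]=C('8')+1=15+1=16
L[13]='9': occ=1, LF[13]=C('9')+1=17+1=18
L[14]='6': occ=3, LF[14]=C('6')+3=8+3=11
L[15]='4': occ=0, LF[15]=C('4')+0=1+0=1
L[16]='9': occ=2, LF[16]=C('9')+2=17+2=19
L[17]='4': occ=1, LF[17]=C('4')+1=1+1=2
L[18]='4': occ=2, LF[18]=C('4')+2=1+2=3
L[19]='4': occ=3, LF[19]=C('4')+3=1+3=4

Answer: 8 5 12 0 15 6 7 13 14 17 9 10 16 18 11 1 19 2 3 4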